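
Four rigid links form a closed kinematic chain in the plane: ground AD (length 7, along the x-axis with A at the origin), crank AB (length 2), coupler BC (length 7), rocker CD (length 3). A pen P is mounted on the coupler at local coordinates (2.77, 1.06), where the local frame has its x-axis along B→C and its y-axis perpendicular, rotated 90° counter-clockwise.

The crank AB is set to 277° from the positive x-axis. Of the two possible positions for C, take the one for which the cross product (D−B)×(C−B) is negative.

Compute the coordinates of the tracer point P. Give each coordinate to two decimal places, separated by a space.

A=(0,0), D=(7.00,0)
B = A + 2.00·(cos277°, sin277°) = (0.2437, -1.9851)
|BD| = 7.0419
circle(B,7.00) ∩ circle(D,3.00): a=6.3611, h=2.9217
  candidates: C₊=(5.5232,2.6113) cross=20.574; C₋=(7.1705,-2.9952) cross=-20.574
  mode - wants cross < 0 → take C=(7.1705,-2.9952) (cross=-20.574)
ex = (C−B)/|BC| = (0.9895,-0.1443); ey = (0.1443,0.9895)
P = B + 2.77·ex + 1.06·ey = (3.1377,-1.3359)

3.14 -1.34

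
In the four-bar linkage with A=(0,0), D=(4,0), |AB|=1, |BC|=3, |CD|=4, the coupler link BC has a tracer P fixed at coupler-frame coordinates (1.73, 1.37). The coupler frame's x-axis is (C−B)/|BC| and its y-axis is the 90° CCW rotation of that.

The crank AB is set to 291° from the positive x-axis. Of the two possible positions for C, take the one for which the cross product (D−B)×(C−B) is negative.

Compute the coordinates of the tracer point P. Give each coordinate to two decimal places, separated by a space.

A=(0,0), D=(4.00,0)
B = A + 1.00·(cos291°, sin291°) = (0.3584, -0.9336)
|BD| = 3.7594
circle(B,3.00) ∩ circle(D,4.00): a=0.9487, h=2.8460
  candidates: C₊=(0.5706,2.0589) cross=10.699; C₋=(1.9841,-3.4549) cross=-10.699
  mode - wants cross < 0 → take C=(1.9841,-3.4549) (cross=-10.699)
ex = (C−B)/|BC| = (0.5419,-0.8404); ey = (0.8404,0.5419)
P = B + 1.73·ex + 1.37·ey = (2.4473,-1.6451)

2.45 -1.65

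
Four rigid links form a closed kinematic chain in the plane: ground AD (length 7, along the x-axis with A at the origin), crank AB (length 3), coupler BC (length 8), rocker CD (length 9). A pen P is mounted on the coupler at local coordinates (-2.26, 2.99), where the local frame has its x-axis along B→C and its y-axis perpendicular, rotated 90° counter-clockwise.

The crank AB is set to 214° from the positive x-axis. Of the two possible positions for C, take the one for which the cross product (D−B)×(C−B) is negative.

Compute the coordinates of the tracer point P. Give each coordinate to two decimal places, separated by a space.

A=(0,0), D=(7.00,0)
B = A + 3.00·(cos214°, sin214°) = (-2.4871, -1.6776)
|BD| = 9.6343
circle(B,8.00) ∩ circle(D,9.00): a=3.9349, h=6.9654
  candidates: C₊=(0.1748,5.8666) cross=67.107; C₋=(2.6005,-7.8514) cross=-67.107
  mode - wants cross < 0 → take C=(2.6005,-7.8514) (cross=-67.107)
ex = (C−B)/|BC| = (0.6360,-0.7717); ey = (0.7717,0.6360)
P = B + -2.26·ex + 2.99·ey = (-1.6169,1.9680)

-1.62 1.97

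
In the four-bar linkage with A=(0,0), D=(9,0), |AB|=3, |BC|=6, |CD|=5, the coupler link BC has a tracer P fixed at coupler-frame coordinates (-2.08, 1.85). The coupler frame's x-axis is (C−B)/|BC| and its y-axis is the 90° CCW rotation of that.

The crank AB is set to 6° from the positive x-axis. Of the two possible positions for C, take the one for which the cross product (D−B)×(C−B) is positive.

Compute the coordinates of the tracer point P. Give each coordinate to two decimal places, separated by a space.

A=(0,0), D=(9.00,0)
B = A + 3.00·(cos6°, sin6°) = (2.9836, 0.3136)
|BD| = 6.0246
circle(B,6.00) ∩ circle(D,5.00): a=3.9252, h=4.5379
  candidates: C₊=(7.1397,4.6410) cross=27.339; C₋=(6.6673,-4.4225) cross=-27.339
  mode + wants cross > 0 → take C=(7.1397,4.6410) (cross=27.339)
ex = (C−B)/|BC| = (0.6927,0.7212); ey = (-0.7212,0.6927)
P = B + -2.08·ex + 1.85·ey = (0.2085,0.0949)

0.21 0.09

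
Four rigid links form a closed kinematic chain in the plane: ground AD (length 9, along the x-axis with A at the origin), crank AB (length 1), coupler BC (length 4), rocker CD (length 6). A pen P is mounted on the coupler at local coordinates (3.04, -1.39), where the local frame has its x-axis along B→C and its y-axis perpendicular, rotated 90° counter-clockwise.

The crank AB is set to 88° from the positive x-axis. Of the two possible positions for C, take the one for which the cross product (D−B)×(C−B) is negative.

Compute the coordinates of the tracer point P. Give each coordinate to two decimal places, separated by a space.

A=(0,0), D=(9.00,0)
B = A + 1.00·(cos88°, sin88°) = (0.0349, 0.9994)
|BD| = 9.0206
circle(B,4.00) ∩ circle(D,6.00): a=3.4017, h=2.1043
  candidates: C₊=(3.6488,2.7139) cross=18.982; C₋=(3.1826,-1.4688) cross=-18.982
  mode - wants cross < 0 → take C=(3.1826,-1.4688) (cross=-18.982)
ex = (C−B)/|BC| = (0.7869,-0.6171); ey = (0.6171,0.7869)
P = B + 3.04·ex + -1.39·ey = (1.5694,-1.9703)

1.57 -1.97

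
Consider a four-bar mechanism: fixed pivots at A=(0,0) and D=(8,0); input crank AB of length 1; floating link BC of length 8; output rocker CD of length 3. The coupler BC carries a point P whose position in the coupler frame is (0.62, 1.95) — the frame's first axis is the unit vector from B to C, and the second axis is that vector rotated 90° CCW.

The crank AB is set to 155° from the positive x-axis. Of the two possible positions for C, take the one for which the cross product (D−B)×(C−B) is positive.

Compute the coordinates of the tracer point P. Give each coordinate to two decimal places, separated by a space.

A=(0,0), D=(8.00,0)
B = A + 1.00·(cos155°, sin155°) = (-0.9063, 0.4226)
|BD| = 8.9163
circle(B,8.00) ∩ circle(D,3.00): a=7.5424, h=2.6669
  candidates: C₊=(6.7540,2.7290) cross=23.779; C₋=(6.5012,-2.5988) cross=-23.779
  mode + wants cross > 0 → take C=(6.7540,2.7290) (cross=23.779)
ex = (C−B)/|BC| = (0.9575,0.2883); ey = (-0.2883,0.9575)
P = B + 0.62·ex + 1.95·ey = (-0.8748,2.4686)

-0.87 2.47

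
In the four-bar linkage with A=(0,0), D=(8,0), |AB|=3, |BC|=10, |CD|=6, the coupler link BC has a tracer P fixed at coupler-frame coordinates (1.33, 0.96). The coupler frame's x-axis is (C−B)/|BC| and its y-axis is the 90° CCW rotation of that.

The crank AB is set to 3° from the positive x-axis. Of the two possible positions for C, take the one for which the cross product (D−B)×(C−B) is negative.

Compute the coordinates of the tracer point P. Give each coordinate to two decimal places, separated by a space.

A=(0,0), D=(8.00,0)
B = A + 3.00·(cos3°, sin3°) = (2.9959, 0.1570)
|BD| = 5.0066
circle(B,10.00) ∩ circle(D,6.00): a=8.8949, h=4.5696
  candidates: C₊=(12.0297,4.4454) cross=22.878; C₋=(11.7431,-4.6893) cross=-22.878
  mode - wants cross < 0 → take C=(11.7431,-4.6893) (cross=-22.878)
ex = (C−B)/|BC| = (0.8747,-0.4846); ey = (0.4846,0.8747)
P = B + 1.33·ex + 0.96·ey = (4.6245,0.3522)

4.62 0.35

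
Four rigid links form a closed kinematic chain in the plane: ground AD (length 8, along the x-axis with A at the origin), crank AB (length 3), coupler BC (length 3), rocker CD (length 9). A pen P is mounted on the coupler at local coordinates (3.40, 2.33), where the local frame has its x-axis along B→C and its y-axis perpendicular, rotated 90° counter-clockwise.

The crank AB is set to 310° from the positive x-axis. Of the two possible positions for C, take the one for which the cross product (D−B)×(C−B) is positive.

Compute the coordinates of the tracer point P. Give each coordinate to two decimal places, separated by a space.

-2.05 -3.38

A=(0,0), D=(8.00,0)
B = A + 3.00·(cos310°, sin310°) = (1.9284, -2.2981)
|BD| = 6.4920
circle(B,3.00) ∩ circle(D,9.00): a=-2.2993, h=1.9270
  candidates: C₊=(-0.9042,-1.3098) cross=12.510; C₋=(0.4601,-4.9143) cross=-12.510
  mode + wants cross > 0 → take C=(-0.9042,-1.3098) (cross=12.510)
ex = (C−B)/|BC| = (-0.9442,0.3294); ey = (-0.3294,-0.9442)
P = B + 3.40·ex + 2.33·ey = (-2.0494,-3.3780)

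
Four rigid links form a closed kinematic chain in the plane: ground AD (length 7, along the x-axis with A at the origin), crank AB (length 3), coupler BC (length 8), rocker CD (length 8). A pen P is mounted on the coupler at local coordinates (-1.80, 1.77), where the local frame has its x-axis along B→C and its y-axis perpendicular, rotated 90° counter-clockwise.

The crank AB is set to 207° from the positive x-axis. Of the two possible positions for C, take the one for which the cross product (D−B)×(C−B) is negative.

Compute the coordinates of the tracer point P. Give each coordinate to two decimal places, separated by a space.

A=(0,0), D=(7.00,0)
B = A + 3.00·(cos207°, sin207°) = (-2.6730, -1.3620)
|BD| = 9.7684
circle(B,8.00) ∩ circle(D,8.00): a=4.8842, h=6.3360
  candidates: C₊=(1.2801,5.5931) cross=61.892; C₋=(3.0469,-6.9551) cross=-61.892
  mode - wants cross < 0 → take C=(3.0469,-6.9551) (cross=-61.892)
ex = (C−B)/|BC| = (0.7150,-0.6991); ey = (0.6991,0.7150)
P = B + -1.80·ex + 1.77·ey = (-2.7225,1.1620)

-2.72 1.16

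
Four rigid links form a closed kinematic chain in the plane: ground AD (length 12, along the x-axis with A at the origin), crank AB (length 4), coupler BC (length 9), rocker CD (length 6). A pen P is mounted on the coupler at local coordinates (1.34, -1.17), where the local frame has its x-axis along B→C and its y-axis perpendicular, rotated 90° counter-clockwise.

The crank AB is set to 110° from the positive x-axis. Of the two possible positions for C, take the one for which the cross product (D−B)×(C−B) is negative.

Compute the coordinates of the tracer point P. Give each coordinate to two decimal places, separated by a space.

A=(0,0), D=(12.00,0)
B = A + 4.00·(cos110°, sin110°) = (-1.3681, 3.7588)
|BD| = 13.8865
circle(B,9.00) ∩ circle(D,6.00): a=8.5635, h=2.7688
  candidates: C₊=(7.6252,4.1062) cross=38.449; C₋=(6.1263,-1.2246) cross=-38.449
  mode - wants cross < 0 → take C=(6.1263,-1.2246) (cross=-38.449)
ex = (C−B)/|BC| = (0.8327,-0.5537); ey = (0.5537,0.8327)
P = B + 1.34·ex + -1.17·ey = (-0.9001,2.0425)

-0.90 2.04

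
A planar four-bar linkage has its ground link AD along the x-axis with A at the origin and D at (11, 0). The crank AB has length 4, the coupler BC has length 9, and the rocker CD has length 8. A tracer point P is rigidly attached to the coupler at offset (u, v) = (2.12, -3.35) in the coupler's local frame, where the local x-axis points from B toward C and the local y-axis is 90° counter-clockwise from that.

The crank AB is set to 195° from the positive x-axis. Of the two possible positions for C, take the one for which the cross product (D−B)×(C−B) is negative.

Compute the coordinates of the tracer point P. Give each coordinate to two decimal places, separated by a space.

-3.22 -4.95

A=(0,0), D=(11.00,0)
B = A + 4.00·(cos195°, sin195°) = (-3.8637, -1.0353)
|BD| = 14.8997
circle(B,9.00) ∩ circle(D,8.00): a=8.0203, h=4.0834
  candidates: C₊=(3.8535,3.5955) cross=60.842; C₋=(4.4210,-4.5515) cross=-60.842
  mode - wants cross < 0 → take C=(4.4210,-4.5515) (cross=-60.842)
ex = (C−B)/|BC| = (0.9205,-0.3907); ey = (0.3907,0.9205)
P = B + 2.12·ex + -3.35·ey = (-3.2210,-4.9473)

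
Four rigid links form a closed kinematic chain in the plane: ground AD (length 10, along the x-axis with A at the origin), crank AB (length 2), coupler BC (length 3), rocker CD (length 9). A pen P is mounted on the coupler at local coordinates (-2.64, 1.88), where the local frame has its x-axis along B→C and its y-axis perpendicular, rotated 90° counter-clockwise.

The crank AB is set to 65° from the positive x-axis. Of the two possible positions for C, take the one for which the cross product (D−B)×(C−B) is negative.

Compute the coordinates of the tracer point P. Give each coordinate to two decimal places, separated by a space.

A=(0,0), D=(10.00,0)
B = A + 2.00·(cos65°, sin65°) = (0.8452, 1.8126)
|BD| = 9.3325
circle(B,3.00) ∩ circle(D,9.00): a=0.8087, h=2.8889
  candidates: C₊=(2.1997,4.4895) cross=26.961; C₋=(1.0775,-1.1784) cross=-26.961
  mode - wants cross < 0 → take C=(1.0775,-1.1784) (cross=-26.961)
ex = (C−B)/|BC| = (0.0774,-0.9970); ey = (0.9970,0.0774)
P = B + -2.64·ex + 1.88·ey = (2.5152,4.5902)

2.52 4.59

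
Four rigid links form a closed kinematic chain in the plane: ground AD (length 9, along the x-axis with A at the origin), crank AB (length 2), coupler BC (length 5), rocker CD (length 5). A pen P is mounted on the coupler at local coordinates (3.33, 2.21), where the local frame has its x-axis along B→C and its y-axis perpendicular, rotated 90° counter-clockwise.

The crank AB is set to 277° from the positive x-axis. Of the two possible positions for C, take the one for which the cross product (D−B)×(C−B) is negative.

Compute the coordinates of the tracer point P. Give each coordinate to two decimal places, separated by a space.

A=(0,0), D=(9.00,0)
B = A + 2.00·(cos277°, sin277°) = (0.2437, -1.9851)
|BD| = 8.9785
circle(B,5.00) ∩ circle(D,5.00): a=4.4892, h=2.2016
  candidates: C₊=(4.1351,1.1545) cross=19.767; C₋=(5.1086,-3.1396) cross=-19.767
  mode - wants cross < 0 → take C=(5.1086,-3.1396) (cross=-19.767)
ex = (C−B)/|BC| = (0.9730,-0.2309); ey = (0.2309,0.9730)
P = B + 3.33·ex + 2.21·ey = (3.9940,-0.6037)

3.99 -0.60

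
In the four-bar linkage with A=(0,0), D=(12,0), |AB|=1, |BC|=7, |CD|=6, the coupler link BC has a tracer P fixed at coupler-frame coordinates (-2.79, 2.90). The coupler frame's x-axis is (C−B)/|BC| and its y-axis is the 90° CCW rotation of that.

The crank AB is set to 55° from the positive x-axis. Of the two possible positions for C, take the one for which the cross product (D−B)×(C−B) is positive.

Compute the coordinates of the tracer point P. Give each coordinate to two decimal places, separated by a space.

-3.09 2.47

A=(0,0), D=(12.00,0)
B = A + 1.00·(cos55°, sin55°) = (0.5736, 0.8192)
|BD| = 11.4557
circle(B,7.00) ∩ circle(D,6.00): a=6.2953, h=3.0610
  candidates: C₊=(7.0716,3.4221) cross=35.066; C₋=(6.6339,-2.6841) cross=-35.066
  mode + wants cross > 0 → take C=(7.0716,3.4221) (cross=35.066)
ex = (C−B)/|BC| = (0.9283,0.3719); ey = (-0.3719,0.9283)
P = B + -2.79·ex + 2.90·ey = (-3.0947,2.4737)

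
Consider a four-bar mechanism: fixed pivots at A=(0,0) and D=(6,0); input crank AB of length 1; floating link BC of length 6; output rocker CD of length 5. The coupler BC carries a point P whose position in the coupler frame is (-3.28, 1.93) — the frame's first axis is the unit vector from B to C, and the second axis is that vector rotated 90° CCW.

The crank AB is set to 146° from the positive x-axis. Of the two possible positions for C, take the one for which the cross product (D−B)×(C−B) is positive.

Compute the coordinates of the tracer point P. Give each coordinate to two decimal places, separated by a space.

A=(0,0), D=(6.00,0)
B = A + 1.00·(cos146°, sin146°) = (-0.8290, 0.5592)
|BD| = 6.8519
circle(B,6.00) ∩ circle(D,5.00): a=4.2286, h=4.2566
  candidates: C₊=(3.7329,4.4565) cross=29.166; C₋=(3.0381,-4.0283) cross=-29.166
  mode + wants cross > 0 → take C=(3.7329,4.4565) (cross=29.166)
ex = (C−B)/|BC| = (0.7603,0.6495); ey = (-0.6495,0.7603)
P = B + -3.28·ex + 1.93·ey = (-4.5765,-0.1039)

-4.58 -0.10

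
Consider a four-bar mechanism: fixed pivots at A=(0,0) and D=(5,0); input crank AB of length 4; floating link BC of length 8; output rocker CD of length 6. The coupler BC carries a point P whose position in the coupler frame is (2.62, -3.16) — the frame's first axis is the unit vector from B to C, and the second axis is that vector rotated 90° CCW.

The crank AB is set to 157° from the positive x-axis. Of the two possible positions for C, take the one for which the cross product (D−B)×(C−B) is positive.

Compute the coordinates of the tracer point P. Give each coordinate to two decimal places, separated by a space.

A=(0,0), D=(5.00,0)
B = A + 4.00·(cos157°, sin157°) = (-3.6820, 1.5629)
|BD| = 8.8216
circle(B,8.00) ∩ circle(D,6.00): a=5.9978, h=5.2940
  candidates: C₊=(3.1588,5.7105) cross=46.701; C₋=(1.2830,-4.7100) cross=-46.701
  mode + wants cross > 0 → take C=(3.1588,5.7105) (cross=46.701)
ex = (C−B)/|BC| = (0.8551,0.5185); ey = (-0.5185,0.8551)
P = B + 2.62·ex + -3.16·ey = (0.1967,0.2191)

0.20 0.22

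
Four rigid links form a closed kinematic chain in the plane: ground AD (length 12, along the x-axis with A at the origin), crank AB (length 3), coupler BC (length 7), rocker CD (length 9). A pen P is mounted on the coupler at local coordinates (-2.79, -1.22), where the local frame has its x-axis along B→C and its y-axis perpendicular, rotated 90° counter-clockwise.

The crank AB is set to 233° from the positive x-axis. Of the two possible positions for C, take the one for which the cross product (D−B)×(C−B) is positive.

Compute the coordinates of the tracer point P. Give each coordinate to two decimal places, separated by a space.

A=(0,0), D=(12.00,0)
B = A + 3.00·(cos233°, sin233°) = (-1.8054, -2.3959)
|BD| = 14.0118
circle(B,7.00) ∩ circle(D,9.00): a=5.8640, h=3.8227
  candidates: C₊=(3.3185,2.3732) cross=53.564; C₋=(4.6259,-5.1597) cross=-53.564
  mode + wants cross > 0 → take C=(3.3185,2.3732) (cross=53.564)
ex = (C−B)/|BC| = (0.7320,0.6813); ey = (-0.6813,0.7320)
P = B + -2.79·ex + -1.22·ey = (-3.0165,-5.1898)

-3.02 -5.19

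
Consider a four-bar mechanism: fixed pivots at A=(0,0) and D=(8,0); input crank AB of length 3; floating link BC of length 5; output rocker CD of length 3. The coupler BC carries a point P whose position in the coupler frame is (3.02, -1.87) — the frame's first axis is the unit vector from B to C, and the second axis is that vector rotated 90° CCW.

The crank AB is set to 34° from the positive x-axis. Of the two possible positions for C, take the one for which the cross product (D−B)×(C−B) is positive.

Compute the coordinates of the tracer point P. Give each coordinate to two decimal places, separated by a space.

5.88 0.62

A=(0,0), D=(8.00,0)
B = A + 3.00·(cos34°, sin34°) = (2.4871, 1.6776)
|BD| = 5.7625
circle(B,5.00) ∩ circle(D,3.00): a=4.2695, h=2.6021
  candidates: C₊=(7.3293,2.9241) cross=14.995; C₋=(5.8142,-2.0548) cross=-14.995
  mode + wants cross > 0 → take C=(7.3293,2.9241) (cross=14.995)
ex = (C−B)/|BC| = (0.9684,0.2493); ey = (-0.2493,0.9684)
P = B + 3.02·ex + -1.87·ey = (5.8779,0.6195)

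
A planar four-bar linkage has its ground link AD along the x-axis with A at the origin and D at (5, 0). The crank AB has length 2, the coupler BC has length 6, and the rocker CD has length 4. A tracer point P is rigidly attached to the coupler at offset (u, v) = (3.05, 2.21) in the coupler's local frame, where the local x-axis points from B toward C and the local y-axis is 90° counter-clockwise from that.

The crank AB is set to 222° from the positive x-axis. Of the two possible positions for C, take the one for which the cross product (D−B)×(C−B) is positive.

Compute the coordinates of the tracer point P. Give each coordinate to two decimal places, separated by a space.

-1.10 2.41

A=(0,0), D=(5.00,0)
B = A + 2.00·(cos222°, sin222°) = (-1.4863, -1.3383)
|BD| = 6.6229
circle(B,6.00) ∩ circle(D,4.00): a=4.8214, h=3.5713
  candidates: C₊=(2.5140,3.1336) cross=23.653; C₋=(3.9573,-3.8617) cross=-23.653
  mode + wants cross > 0 → take C=(2.5140,3.1336) (cross=23.653)
ex = (C−B)/|BC| = (0.6667,0.7453); ey = (-0.7453,0.6667)
P = B + 3.05·ex + 2.21·ey = (-1.1000,2.4084)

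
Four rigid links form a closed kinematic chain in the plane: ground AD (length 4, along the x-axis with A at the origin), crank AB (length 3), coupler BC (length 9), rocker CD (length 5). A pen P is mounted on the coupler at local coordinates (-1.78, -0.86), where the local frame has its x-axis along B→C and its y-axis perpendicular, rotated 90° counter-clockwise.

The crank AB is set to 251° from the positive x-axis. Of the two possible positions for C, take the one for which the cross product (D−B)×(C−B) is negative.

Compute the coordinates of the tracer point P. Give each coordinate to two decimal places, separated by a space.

A=(0,0), D=(4.00,0)
B = A + 3.00·(cos251°, sin251°) = (-0.9767, -2.8366)
|BD| = 5.7283
circle(B,9.00) ∩ circle(D,5.00): a=7.7522, h=4.5721
  candidates: C₊=(3.4943,4.9744) cross=26.190; C₋=(8.0223,-2.9700) cross=-26.190
  mode - wants cross < 0 → take C=(8.0223,-2.9700) (cross=-26.190)
ex = (C−B)/|BC| = (0.9999,-0.0148); ey = (0.0148,0.9999)
P = B + -1.78·ex + -0.86·ey = (-2.7693,-3.6701)

-2.77 -3.67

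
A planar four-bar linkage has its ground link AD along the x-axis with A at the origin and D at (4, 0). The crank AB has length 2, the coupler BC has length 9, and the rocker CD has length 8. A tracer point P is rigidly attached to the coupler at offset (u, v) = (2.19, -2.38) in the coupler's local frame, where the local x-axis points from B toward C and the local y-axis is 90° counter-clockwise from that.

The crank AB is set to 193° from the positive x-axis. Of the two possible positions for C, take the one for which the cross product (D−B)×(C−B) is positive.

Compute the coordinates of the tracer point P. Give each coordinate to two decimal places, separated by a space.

1.13 0.53

A=(0,0), D=(4.00,0)
B = A + 2.00·(cos193°, sin193°) = (-1.9487, -0.4499)
|BD| = 5.9657
circle(B,9.00) ∩ circle(D,8.00): a=4.4077, h=7.8468
  candidates: C₊=(1.8546,7.7070) cross=46.812; C₋=(3.0381,-7.9420) cross=-46.812
  mode + wants cross > 0 → take C=(1.8546,7.7070) (cross=46.812)
ex = (C−B)/|BC| = (0.4226,0.9063); ey = (-0.9063,0.4226)
P = B + 2.19·ex + -2.38·ey = (1.1338,0.5292)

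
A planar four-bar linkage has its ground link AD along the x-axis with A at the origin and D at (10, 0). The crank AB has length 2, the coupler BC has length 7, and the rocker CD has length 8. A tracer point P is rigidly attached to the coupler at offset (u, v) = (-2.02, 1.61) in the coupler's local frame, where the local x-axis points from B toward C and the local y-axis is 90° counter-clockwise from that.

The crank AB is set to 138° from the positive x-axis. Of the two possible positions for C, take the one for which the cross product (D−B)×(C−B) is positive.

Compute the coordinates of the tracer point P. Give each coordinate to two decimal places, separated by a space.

-4.07 1.45

A=(0,0), D=(10.00,0)
B = A + 2.00·(cos138°, sin138°) = (-1.4863, 1.3383)
|BD| = 11.5640
circle(B,7.00) ∩ circle(D,8.00): a=5.1334, h=4.7590
  candidates: C₊=(4.1634,5.4712) cross=55.033; C₋=(3.0619,-3.9828) cross=-55.033
  mode + wants cross > 0 → take C=(4.1634,5.4712) (cross=55.033)
ex = (C−B)/|BC| = (0.8071,0.5904); ey = (-0.5904,0.8071)
P = B + -2.02·ex + 1.61·ey = (-4.0672,1.4450)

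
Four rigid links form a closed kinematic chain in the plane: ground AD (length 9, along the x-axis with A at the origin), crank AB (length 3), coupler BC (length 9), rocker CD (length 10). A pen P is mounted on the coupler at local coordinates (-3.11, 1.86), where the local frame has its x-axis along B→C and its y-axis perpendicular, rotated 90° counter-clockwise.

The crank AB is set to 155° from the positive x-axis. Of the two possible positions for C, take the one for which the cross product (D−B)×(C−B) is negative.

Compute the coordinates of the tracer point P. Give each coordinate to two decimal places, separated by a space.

A=(0,0), D=(9.00,0)
B = A + 3.00·(cos155°, sin155°) = (-2.7189, 1.2679)
|BD| = 11.7873
circle(B,9.00) ∩ circle(D,10.00): a=5.0877, h=7.4240
  candidates: C₊=(3.1378,8.1015) cross=87.509; C₋=(1.5407,-6.6603) cross=-87.509
  mode - wants cross < 0 → take C=(1.5407,-6.6603) (cross=-87.509)
ex = (C−B)/|BC| = (0.4733,-0.8809); ey = (0.8809,0.4733)
P = B + -3.11·ex + 1.86·ey = (-2.5524,4.8878)

-2.55 4.89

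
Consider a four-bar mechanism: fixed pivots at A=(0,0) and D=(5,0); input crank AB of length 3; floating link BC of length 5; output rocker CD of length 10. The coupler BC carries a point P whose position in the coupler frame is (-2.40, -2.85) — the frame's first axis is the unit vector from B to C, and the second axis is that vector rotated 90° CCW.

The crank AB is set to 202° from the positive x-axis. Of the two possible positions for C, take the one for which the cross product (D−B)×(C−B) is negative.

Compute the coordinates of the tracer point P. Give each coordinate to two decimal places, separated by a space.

A=(0,0), D=(5.00,0)
B = A + 3.00·(cos202°, sin202°) = (-2.7816, -1.1238)
|BD| = 7.8623
circle(B,5.00) ∩ circle(D,10.00): a=-0.8385, h=4.9292
  candidates: C₊=(-4.3160,3.6349) cross=38.755; C₋=(-2.9068,-6.1222) cross=-38.755
  mode - wants cross < 0 → take C=(-2.9068,-6.1222) (cross=-38.755)
ex = (C−B)/|BC| = (-0.0251,-0.9997); ey = (0.9997,-0.0251)
P = B + -2.40·ex + -2.85·ey = (-5.5705,1.3468)

-5.57 1.35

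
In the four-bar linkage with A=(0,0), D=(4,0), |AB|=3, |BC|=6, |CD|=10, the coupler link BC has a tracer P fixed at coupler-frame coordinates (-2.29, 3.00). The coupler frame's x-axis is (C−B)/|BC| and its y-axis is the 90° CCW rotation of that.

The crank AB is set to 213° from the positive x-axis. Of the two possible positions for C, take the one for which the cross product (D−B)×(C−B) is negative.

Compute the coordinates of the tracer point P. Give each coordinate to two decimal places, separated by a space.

A=(0,0), D=(4.00,0)
B = A + 3.00·(cos213°, sin213°) = (-2.5160, -1.6339)
|BD| = 6.7177
circle(B,6.00) ∩ circle(D,10.00): a=-1.4046, h=5.8333
  candidates: C₊=(-5.2973,3.6825) cross=39.186; C₋=(-2.4597,-7.6337) cross=-39.186
  mode - wants cross < 0 → take C=(-2.4597,-7.6337) (cross=-39.186)
ex = (C−B)/|BC| = (0.0094,-1.0000); ey = (1.0000,0.0094)
P = B + -2.29·ex + 3.00·ey = (0.4624,0.6842)

0.46 0.68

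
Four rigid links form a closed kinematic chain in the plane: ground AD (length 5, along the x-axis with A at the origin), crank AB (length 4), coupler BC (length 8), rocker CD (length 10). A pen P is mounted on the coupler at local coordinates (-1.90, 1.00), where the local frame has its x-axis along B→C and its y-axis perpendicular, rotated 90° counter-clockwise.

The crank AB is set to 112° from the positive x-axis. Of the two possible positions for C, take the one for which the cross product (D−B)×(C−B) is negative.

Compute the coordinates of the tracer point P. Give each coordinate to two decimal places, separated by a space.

0.09 5.15

A=(0,0), D=(5.00,0)
B = A + 4.00·(cos112°, sin112°) = (-1.4984, 3.7087)
|BD| = 7.4823
circle(B,8.00) ∩ circle(D,10.00): a=1.3354, h=7.8877
  candidates: C₊=(3.5711,9.8974) cross=59.018; C₋=(-4.2483,-3.8038) cross=-59.018
  mode - wants cross < 0 → take C=(-4.2483,-3.8038) (cross=-59.018)
ex = (C−B)/|BC| = (-0.3437,-0.9391); ey = (0.9391,-0.3437)
P = B + -1.90·ex + 1.00·ey = (0.0937,5.1492)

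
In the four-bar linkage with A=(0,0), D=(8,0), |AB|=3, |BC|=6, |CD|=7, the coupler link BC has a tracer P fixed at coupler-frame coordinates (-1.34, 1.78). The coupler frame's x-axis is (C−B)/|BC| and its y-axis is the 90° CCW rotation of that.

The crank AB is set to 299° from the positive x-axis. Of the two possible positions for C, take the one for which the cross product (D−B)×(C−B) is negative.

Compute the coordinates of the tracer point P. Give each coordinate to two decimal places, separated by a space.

A=(0,0), D=(8.00,0)
B = A + 3.00·(cos299°, sin299°) = (1.4544, -2.6239)
|BD| = 7.0519
circle(B,6.00) ∩ circle(D,7.00): a=2.6042, h=5.4054
  candidates: C₊=(1.8604,3.3624) cross=38.118; C₋=(5.8829,-6.6722) cross=-38.118
  mode - wants cross < 0 → take C=(5.8829,-6.6722) (cross=-38.118)
ex = (C−B)/|BC| = (0.7381,-0.6747); ey = (0.6747,0.7381)
P = B + -1.34·ex + 1.78·ey = (1.6664,-0.4060)

1.67 -0.41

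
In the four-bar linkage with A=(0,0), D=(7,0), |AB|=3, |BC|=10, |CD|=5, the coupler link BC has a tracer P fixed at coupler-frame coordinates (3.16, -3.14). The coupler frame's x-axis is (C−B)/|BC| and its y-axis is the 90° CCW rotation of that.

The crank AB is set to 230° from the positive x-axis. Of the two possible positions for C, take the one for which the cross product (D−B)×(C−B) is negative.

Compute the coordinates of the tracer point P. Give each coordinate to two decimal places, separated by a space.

A=(0,0), D=(7.00,0)
B = A + 3.00·(cos230°, sin230°) = (-1.9284, -2.2981)
|BD| = 9.2194
circle(B,10.00) ∩ circle(D,5.00): a=8.6772, h=4.9705
  candidates: C₊=(5.2359,4.6785) cross=45.825; C₋=(7.7139,-4.9488) cross=-45.825
  mode - wants cross < 0 → take C=(7.7139,-4.9488) (cross=-45.825)
ex = (C−B)/|BC| = (0.9642,-0.2651); ey = (0.2651,0.9642)
P = B + 3.16·ex + -3.14·ey = (0.2863,-6.1634)

0.29 -6.16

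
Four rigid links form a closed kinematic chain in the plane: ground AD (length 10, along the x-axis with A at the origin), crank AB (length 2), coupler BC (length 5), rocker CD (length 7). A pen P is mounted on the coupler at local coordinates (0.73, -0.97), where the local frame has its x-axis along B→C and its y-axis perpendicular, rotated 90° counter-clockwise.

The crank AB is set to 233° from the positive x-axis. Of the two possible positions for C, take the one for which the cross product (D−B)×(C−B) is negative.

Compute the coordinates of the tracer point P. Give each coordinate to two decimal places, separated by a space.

-0.75 -2.72

A=(0,0), D=(10.00,0)
B = A + 2.00·(cos233°, sin233°) = (-1.2036, -1.5973)
|BD| = 11.3169
circle(B,5.00) ∩ circle(D,7.00): a=4.5981, h=1.9640
  candidates: C₊=(3.0712,0.9961) cross=22.227; C₋=(3.6256,-2.8927) cross=-22.227
  mode - wants cross < 0 → take C=(3.6256,-2.8927) (cross=-22.227)
ex = (C−B)/|BC| = (0.9659,-0.2591); ey = (0.2591,0.9659)
P = B + 0.73·ex + -0.97·ey = (-0.7499,-2.7233)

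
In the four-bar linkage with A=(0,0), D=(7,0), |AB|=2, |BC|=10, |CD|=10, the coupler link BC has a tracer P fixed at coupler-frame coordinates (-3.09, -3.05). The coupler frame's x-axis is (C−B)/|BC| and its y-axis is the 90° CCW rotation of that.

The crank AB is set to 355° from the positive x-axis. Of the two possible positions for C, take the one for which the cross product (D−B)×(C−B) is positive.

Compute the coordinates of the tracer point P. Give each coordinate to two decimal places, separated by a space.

4.30 -3.85

A=(0,0), D=(7.00,0)
B = A + 2.00·(cos355°, sin355°) = (1.9924, -0.1743)
|BD| = 5.0106
circle(B,10.00) ∩ circle(D,10.00): a=2.5053, h=9.6811
  candidates: C₊=(4.1594,9.5881) cross=48.508; C₋=(4.8330,-9.7624) cross=-48.508
  mode + wants cross > 0 → take C=(4.1594,9.5881) (cross=48.508)
ex = (C−B)/|BC| = (0.2167,0.9762); ey = (-0.9762,0.2167)
P = B + -3.09·ex + -3.05·ey = (4.3003,-3.8518)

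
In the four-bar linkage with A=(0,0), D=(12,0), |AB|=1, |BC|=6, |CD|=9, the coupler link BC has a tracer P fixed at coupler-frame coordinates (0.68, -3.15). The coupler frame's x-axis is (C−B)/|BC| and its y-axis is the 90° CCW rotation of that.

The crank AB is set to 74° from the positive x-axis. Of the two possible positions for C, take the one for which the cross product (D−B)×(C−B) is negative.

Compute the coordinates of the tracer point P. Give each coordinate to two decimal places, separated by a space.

-1.84 -1.47

A=(0,0), D=(12.00,0)
B = A + 1.00·(cos74°, sin74°) = (0.2756, 0.9613)
|BD| = 11.7637
circle(B,6.00) ∩ circle(D,9.00): a=3.9692, h=4.4995
  candidates: C₊=(4.5992,5.1214) cross=52.931; C₋=(3.8639,-3.8475) cross=-52.931
  mode - wants cross < 0 → take C=(3.8639,-3.8475) (cross=-52.931)
ex = (C−B)/|BC| = (0.5980,-0.8015); ey = (0.8015,0.5980)
P = B + 0.68·ex + -3.15·ey = (-1.8423,-1.4676)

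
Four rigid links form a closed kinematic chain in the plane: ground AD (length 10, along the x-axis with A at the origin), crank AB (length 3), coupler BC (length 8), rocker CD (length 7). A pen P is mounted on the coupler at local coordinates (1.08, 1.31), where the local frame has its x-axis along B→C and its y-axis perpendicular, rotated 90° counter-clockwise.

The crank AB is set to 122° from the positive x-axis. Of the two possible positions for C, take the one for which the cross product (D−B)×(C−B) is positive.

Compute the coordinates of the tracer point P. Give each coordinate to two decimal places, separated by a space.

-1.09 4.17

A=(0,0), D=(10.00,0)
B = A + 3.00·(cos122°, sin122°) = (-1.5898, 2.5441)
|BD| = 11.8657
circle(B,8.00) ∩ circle(D,7.00): a=6.5649, h=4.5718
  candidates: C₊=(5.8027,5.6021) cross=54.248; C₋=(3.8422,-3.3290) cross=-54.248
  mode + wants cross > 0 → take C=(5.8027,5.6021) (cross=54.248)
ex = (C−B)/|BC| = (0.9241,0.3822); ey = (-0.3822,0.9241)
P = B + 1.08·ex + 1.31·ey = (-1.0925,4.1675)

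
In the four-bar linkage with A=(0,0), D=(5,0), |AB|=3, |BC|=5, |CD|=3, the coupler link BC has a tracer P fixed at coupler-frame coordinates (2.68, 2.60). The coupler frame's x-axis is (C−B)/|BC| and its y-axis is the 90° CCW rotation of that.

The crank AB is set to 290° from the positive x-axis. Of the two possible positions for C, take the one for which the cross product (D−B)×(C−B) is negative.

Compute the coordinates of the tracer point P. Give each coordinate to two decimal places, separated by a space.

A=(0,0), D=(5.00,0)
B = A + 3.00·(cos290°, sin290°) = (1.0261, -2.8191)
|BD| = 4.8723
circle(B,5.00) ∩ circle(D,3.00): a=4.0781, h=2.8930
  candidates: C₊=(2.6784,1.9000) cross=14.095; C₋=(6.0261,-2.8191) cross=-14.095
  mode - wants cross < 0 → take C=(6.0261,-2.8191) (cross=-14.095)
ex = (C−B)/|BC| = (1.0000,0.0000); ey = (-0.0000,1.0000)
P = B + 2.68·ex + 2.60·ey = (3.7061,-0.2191)

3.71 -0.22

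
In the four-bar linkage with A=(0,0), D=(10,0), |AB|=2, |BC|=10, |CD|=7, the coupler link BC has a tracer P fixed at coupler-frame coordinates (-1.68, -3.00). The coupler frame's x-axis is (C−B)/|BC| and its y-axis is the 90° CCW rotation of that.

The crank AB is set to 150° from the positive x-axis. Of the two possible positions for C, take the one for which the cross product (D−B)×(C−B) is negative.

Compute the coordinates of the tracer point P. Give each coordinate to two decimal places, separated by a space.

A=(0,0), D=(10.00,0)
B = A + 2.00·(cos150°, sin150°) = (-1.7321, 1.0000)
|BD| = 11.7746
circle(B,10.00) ∩ circle(D,7.00): a=8.0530, h=5.9287
  candidates: C₊=(6.7953,6.2234) cross=69.808; C₋=(5.7883,-5.5912) cross=-69.808
  mode - wants cross < 0 → take C=(5.7883,-5.5912) (cross=-69.808)
ex = (C−B)/|BC| = (0.7520,-0.6591); ey = (0.6591,0.7520)
P = B + -1.68·ex + -3.00·ey = (-4.9728,-0.1488)

-4.97 -0.15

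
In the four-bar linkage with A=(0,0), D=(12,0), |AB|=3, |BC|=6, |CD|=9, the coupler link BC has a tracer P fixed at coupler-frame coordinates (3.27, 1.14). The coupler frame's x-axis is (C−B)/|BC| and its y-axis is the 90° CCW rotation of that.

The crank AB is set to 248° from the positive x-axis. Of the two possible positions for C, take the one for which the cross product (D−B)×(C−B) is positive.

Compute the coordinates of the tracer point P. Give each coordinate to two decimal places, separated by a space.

A=(0,0), D=(12.00,0)
B = A + 3.00·(cos248°, sin248°) = (-1.1238, -2.7816)
|BD| = 13.4154
circle(B,6.00) ∩ circle(D,9.00): a=5.0305, h=3.2702
  candidates: C₊=(3.1193,1.4606) cross=43.871; C₋=(4.4754,-4.9376) cross=-43.871
  mode + wants cross > 0 → take C=(3.1193,1.4606) (cross=43.871)
ex = (C−B)/|BC| = (0.7072,0.7070); ey = (-0.7070,0.7072)
P = B + 3.27·ex + 1.14·ey = (0.3827,0.3366)

0.38 0.34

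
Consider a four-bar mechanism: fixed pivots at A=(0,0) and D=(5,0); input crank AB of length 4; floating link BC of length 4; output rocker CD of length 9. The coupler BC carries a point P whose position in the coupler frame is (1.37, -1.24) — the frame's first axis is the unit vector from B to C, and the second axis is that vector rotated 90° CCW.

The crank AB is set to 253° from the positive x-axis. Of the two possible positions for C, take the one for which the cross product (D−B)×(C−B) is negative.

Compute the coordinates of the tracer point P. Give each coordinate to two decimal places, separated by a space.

-1.88 -5.53

A=(0,0), D=(5.00,0)
B = A + 4.00·(cos253°, sin253°) = (-1.1695, -3.8252)
|BD| = 7.2591
circle(B,4.00) ∩ circle(D,9.00): a=-0.8476, h=3.9092
  candidates: C₊=(-3.9498,-0.9495) cross=28.377; C₋=(0.1701,-7.5942) cross=-28.377
  mode - wants cross < 0 → take C=(0.1701,-7.5942) (cross=-28.377)
ex = (C−B)/|BC| = (0.3349,-0.9423); ey = (0.9423,0.3349)
P = B + 1.37·ex + -1.24·ey = (-1.8791,-5.5314)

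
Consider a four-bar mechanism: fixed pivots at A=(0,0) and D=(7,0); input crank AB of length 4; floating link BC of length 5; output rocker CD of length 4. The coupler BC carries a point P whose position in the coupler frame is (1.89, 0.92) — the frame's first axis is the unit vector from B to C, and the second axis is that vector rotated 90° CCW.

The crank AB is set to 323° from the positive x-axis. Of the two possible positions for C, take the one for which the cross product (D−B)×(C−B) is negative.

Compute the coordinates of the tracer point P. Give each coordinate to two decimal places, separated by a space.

A=(0,0), D=(7.00,0)
B = A + 4.00·(cos323°, sin323°) = (3.1945, -2.4073)
|BD| = 4.5029
circle(B,5.00) ∩ circle(D,4.00): a=3.2508, h=3.7990
  candidates: C₊=(3.9109,2.5412) cross=17.107; C₋=(7.9728,-3.8799) cross=-17.107
  mode - wants cross < 0 → take C=(7.9728,-3.8799) (cross=-17.107)
ex = (C−B)/|BC| = (0.9556,-0.2945); ey = (0.2945,0.9556)
P = B + 1.89·ex + 0.92·ey = (5.2717,-2.0847)

5.27 -2.08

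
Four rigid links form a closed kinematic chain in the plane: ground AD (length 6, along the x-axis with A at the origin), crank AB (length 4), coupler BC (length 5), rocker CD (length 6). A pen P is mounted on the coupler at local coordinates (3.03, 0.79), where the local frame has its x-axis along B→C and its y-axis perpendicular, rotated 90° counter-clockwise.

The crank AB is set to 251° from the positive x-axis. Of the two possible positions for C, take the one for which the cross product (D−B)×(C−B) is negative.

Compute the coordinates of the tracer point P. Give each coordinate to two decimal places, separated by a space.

1.82 -4.03

A=(0,0), D=(6.00,0)
B = A + 4.00·(cos251°, sin251°) = (-1.3023, -3.7821)
|BD| = 8.2236
circle(B,5.00) ∩ circle(D,6.00): a=3.4430, h=3.6257
  candidates: C₊=(0.0875,1.0209) cross=29.816; C₋=(3.4225,-5.4182) cross=-29.816
  mode - wants cross < 0 → take C=(3.4225,-5.4182) (cross=-29.816)
ex = (C−B)/|BC| = (0.9449,-0.3272); ey = (0.3272,0.9449)
P = B + 3.03·ex + 0.79·ey = (1.8194,-4.0270)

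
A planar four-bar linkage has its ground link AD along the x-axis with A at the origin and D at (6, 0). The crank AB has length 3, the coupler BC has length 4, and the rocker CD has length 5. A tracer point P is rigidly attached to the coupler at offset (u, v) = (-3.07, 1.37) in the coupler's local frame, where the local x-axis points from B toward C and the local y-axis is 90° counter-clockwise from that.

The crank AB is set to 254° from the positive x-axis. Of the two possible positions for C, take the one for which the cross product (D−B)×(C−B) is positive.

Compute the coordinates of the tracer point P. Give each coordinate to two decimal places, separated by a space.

-3.47 -4.96

A=(0,0), D=(6.00,0)
B = A + 3.00·(cos254°, sin254°) = (-0.8269, -2.8838)
|BD| = 7.4110
circle(B,4.00) ∩ circle(D,5.00): a=3.0983, h=2.5299
  candidates: C₊=(1.0427,0.6524) cross=18.749; C₋=(3.0116,-4.0087) cross=-18.749
  mode + wants cross > 0 → take C=(1.0427,0.6524) (cross=18.749)
ex = (C−B)/|BC| = (0.4674,0.8840); ey = (-0.8840,0.4674)
P = B + -3.07·ex + 1.37·ey = (-3.4730,-4.9574)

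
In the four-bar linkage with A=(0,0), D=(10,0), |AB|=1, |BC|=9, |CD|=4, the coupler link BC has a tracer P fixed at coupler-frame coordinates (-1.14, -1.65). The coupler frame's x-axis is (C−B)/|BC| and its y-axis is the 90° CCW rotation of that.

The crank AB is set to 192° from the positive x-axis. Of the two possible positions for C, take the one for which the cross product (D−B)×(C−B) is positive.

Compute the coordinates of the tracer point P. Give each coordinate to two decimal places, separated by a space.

-1.44 -2.16

A=(0,0), D=(10.00,0)
B = A + 1.00·(cos192°, sin192°) = (-0.9781, -0.2079)
|BD| = 10.9801
circle(B,9.00) ∩ circle(D,4.00): a=8.4500, h=3.0981
  candidates: C₊=(7.4116,3.0496) cross=34.018; C₋=(7.5290,-3.1455) cross=-34.018
  mode + wants cross > 0 → take C=(7.4116,3.0496) (cross=34.018)
ex = (C−B)/|BC| = (0.9322,0.3620); ey = (-0.3620,0.9322)
P = B + -1.14·ex + -1.65·ey = (-1.4436,-2.1587)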